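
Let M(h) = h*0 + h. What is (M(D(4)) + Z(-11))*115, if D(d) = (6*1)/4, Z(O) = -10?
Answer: -1955/2 ≈ -977.50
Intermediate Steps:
D(d) = 3/2 (D(d) = 6*(1/4) = 3/2)
M(h) = h (M(h) = 0 + h = h)
(M(D(4)) + Z(-11))*115 = (3/2 - 10)*115 = -17/2*115 = -1955/2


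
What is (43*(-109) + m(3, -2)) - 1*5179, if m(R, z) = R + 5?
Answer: -9858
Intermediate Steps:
m(R, z) = 5 + R
(43*(-109) + m(3, -2)) - 1*5179 = (43*(-109) + (5 + 3)) - 1*5179 = (-4687 + 8) - 5179 = -4679 - 5179 = -9858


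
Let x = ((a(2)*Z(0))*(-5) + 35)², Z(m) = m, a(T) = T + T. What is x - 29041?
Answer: -27816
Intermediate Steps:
a(T) = 2*T
x = 1225 (x = (((2*2)*0)*(-5) + 35)² = ((4*0)*(-5) + 35)² = (0*(-5) + 35)² = (0 + 35)² = 35² = 1225)
x - 29041 = 1225 - 29041 = -27816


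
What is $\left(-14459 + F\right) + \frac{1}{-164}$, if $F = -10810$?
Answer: $- \frac{4144117}{164} \approx -25269.0$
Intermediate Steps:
$\left(-14459 + F\right) + \frac{1}{-164} = \left(-14459 - 10810\right) + \frac{1}{-164} = -25269 - \frac{1}{164} = - \frac{4144117}{164}$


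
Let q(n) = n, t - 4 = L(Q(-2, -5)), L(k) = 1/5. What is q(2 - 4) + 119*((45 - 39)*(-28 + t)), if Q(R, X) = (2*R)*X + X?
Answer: -84976/5 ≈ -16995.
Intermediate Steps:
Q(R, X) = X + 2*R*X (Q(R, X) = 2*R*X + X = X + 2*R*X)
L(k) = ⅕
t = 21/5 (t = 4 + ⅕ = 21/5 ≈ 4.2000)
q(2 - 4) + 119*((45 - 39)*(-28 + t)) = (2 - 4) + 119*((45 - 39)*(-28 + 21/5)) = -2 + 119*(6*(-119/5)) = -2 + 119*(-714/5) = -2 - 84966/5 = -84976/5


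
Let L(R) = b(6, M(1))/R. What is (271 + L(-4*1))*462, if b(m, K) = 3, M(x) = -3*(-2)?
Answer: 249711/2 ≈ 1.2486e+5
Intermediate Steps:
M(x) = 6
L(R) = 3/R
(271 + L(-4*1))*462 = (271 + 3/((-4*1)))*462 = (271 + 3/(-4))*462 = (271 + 3*(-¼))*462 = (271 - ¾)*462 = (1081/4)*462 = 249711/2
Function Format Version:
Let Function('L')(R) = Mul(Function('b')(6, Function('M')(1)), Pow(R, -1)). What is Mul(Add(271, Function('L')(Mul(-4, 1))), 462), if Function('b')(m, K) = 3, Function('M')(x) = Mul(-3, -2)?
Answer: Rational(249711, 2) ≈ 1.2486e+5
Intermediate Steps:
Function('M')(x) = 6
Function('L')(R) = Mul(3, Pow(R, -1))
Mul(Add(271, Function('L')(Mul(-4, 1))), 462) = Mul(Add(271, Mul(3, Pow(Mul(-4, 1), -1))), 462) = Mul(Add(271, Mul(3, Pow(-4, -1))), 462) = Mul(Add(271, Mul(3, Rational(-1, 4))), 462) = Mul(Add(271, Rational(-3, 4)), 462) = Mul(Rational(1081, 4), 462) = Rational(249711, 2)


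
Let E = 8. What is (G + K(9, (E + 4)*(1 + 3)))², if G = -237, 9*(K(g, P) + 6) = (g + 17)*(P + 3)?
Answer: 82369/9 ≈ 9152.1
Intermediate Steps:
K(g, P) = -6 + (3 + P)*(17 + g)/9 (K(g, P) = -6 + ((g + 17)*(P + 3))/9 = -6 + ((17 + g)*(3 + P))/9 = -6 + ((3 + P)*(17 + g))/9 = -6 + (3 + P)*(17 + g)/9)
(G + K(9, (E + 4)*(1 + 3)))² = (-237 + (-⅓ + (⅓)*9 + 17*((8 + 4)*(1 + 3))/9 + (⅑)*((8 + 4)*(1 + 3))*9))² = (-237 + (-⅓ + 3 + 17*(12*4)/9 + (⅑)*(12*4)*9))² = (-237 + (-⅓ + 3 + (17/9)*48 + (⅑)*48*9))² = (-237 + (-⅓ + 3 + 272/3 + 48))² = (-237 + 424/3)² = (-287/3)² = 82369/9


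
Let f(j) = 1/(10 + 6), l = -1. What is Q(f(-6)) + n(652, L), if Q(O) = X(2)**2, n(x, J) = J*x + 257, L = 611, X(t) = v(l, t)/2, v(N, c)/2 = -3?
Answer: 398638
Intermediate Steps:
v(N, c) = -6 (v(N, c) = 2*(-3) = -6)
f(j) = 1/16
X(t) = -3 (X(t) = -6/2 = -6*1/2 = -3)
n(x, J) = 257 + J*x
Q(O) = 9 (Q(O) = (-3)**2 = 9)
Q(f(-6)) + n(652, L) = 9 + (257 + 611*652) = 9 + (257 + 398372) = 9 + 398629 = 398638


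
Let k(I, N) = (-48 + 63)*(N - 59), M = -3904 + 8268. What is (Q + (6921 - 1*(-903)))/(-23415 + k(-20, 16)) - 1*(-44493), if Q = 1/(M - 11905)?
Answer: 8072593413997/181436460 ≈ 44493.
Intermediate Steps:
M = 4364
k(I, N) = -885 + 15*N (k(I, N) = 15*(-59 + N) = -885 + 15*N)
Q = -1/7541 (Q = 1/(4364 - 11905) = 1/(-7541) = -1/7541 ≈ -0.00013261)
(Q + (6921 - 1*(-903)))/(-23415 + k(-20, 16)) - 1*(-44493) = (-1/7541 + (6921 - 1*(-903)))/(-23415 + (-885 + 15*16)) - 1*(-44493) = (-1/7541 + (6921 + 903))/(-23415 + (-885 + 240)) + 44493 = (-1/7541 + 7824)/(-23415 - 645) + 44493 = (59000783/7541)/(-24060) + 44493 = (59000783/7541)*(-1/24060) + 44493 = -59000783/181436460 + 44493 = 8072593413997/181436460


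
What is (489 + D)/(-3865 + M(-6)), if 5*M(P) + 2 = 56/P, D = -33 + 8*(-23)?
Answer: -4080/58009 ≈ -0.070334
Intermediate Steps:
D = -217 (D = -33 - 184 = -217)
M(P) = -⅖ + 56/(5*P) (M(P) = -⅖ + (56/P)/5 = -⅖ + 56/(5*P))
(489 + D)/(-3865 + M(-6)) = (489 - 217)/(-3865 + (⅖)*(28 - 1*(-6))/(-6)) = 272/(-3865 + (⅖)*(-⅙)*(28 + 6)) = 272/(-3865 + (⅖)*(-⅙)*34) = 272/(-3865 - 34/15) = 272/(-58009/15) = 272*(-15/58009) = -4080/58009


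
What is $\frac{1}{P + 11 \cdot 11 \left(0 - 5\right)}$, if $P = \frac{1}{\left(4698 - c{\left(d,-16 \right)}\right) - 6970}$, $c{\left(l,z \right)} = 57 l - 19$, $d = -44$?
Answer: $- \frac{255}{154274} \approx -0.0016529$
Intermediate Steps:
$c{\left(l,z \right)} = -19 + 57 l$
$P = \frac{1}{255}$ ($P = \frac{1}{\left(4698 - \left(-19 + 57 \left(-44\right)\right)\right) - 6970} = \frac{1}{\left(4698 - \left(-19 - 2508\right)\right) - 6970} = \frac{1}{\left(4698 - -2527\right) - 6970} = \frac{1}{\left(4698 + 2527\right) - 6970} = \frac{1}{7225 - 6970} = \frac{1}{255} \approx 0.0039216$)
$\frac{1}{P + 11 \cdot 11 \left(0 - 5\right)} = \frac{1}{\frac{1}{255} + 11 \cdot 11 \left(0 - 5\right)} = \frac{1}{\frac{1}{255} + 121 \left(-5\right)} = \frac{1}{\frac{1}{255} - 605} = \frac{1}{- \frac{154274}{255}} = - \frac{255}{154274}$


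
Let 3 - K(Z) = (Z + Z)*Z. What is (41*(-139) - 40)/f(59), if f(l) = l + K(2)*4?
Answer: -1913/13 ≈ -147.15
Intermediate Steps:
K(Z) = 3 - 2*Z**2 (K(Z) = 3 - (Z + Z)*Z = 3 - 2*Z*Z = 3 - 2*Z**2)
f(l) = -20 + l (f(l) = l + (3 - 2*2**2)*4 = l + (3 - 2*4)*4 = l + (3 - 8)*4 = l - 5*4 = l - 20 = -20 + l)
(41*(-139) - 40)/f(59) = (41*(-139) - 40)/(-20 + 59) = (-5699 - 40)/39 = -5739*1/39 = -1913/13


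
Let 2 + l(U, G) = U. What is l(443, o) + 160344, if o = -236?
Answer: 160785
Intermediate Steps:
l(U, G) = -2 + U
l(443, o) + 160344 = (-2 + 443) + 160344 = 441 + 160344 = 160785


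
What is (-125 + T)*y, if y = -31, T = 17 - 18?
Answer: 3906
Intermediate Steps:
T = -1
(-125 + T)*y = (-125 - 1)*(-31) = -126*(-31) = 3906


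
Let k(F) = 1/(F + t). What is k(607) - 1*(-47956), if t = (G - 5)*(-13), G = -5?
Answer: 35343573/737 ≈ 47956.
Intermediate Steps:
t = 130 (t = (-5 - 5)*(-13) = -10*(-13) = 130)
k(F) = 1/(130 + F) (k(F) = 1/(F + 130) = 1/(130 + F))
k(607) - 1*(-47956) = 1/(130 + 607) - 1*(-47956) = 1/737 + 47956 = 35343573/737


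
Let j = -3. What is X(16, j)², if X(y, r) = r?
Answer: 9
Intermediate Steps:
X(16, j)² = (-3)² = 9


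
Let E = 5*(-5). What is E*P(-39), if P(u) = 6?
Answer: -150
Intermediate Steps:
E = -25
E*P(-39) = -25*6 = -150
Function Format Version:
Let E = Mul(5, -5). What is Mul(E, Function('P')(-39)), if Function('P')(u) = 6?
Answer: -150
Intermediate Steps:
E = -25
Mul(E, Function('P')(-39)) = Mul(-25, 6) = -150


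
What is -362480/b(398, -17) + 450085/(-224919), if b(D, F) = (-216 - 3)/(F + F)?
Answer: -924024099565/16419087 ≈ -56277.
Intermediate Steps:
b(D, F) = -219/(2*F) (b(D, F) = -219*1/(2*F) = -219/(2*F))
-362480/b(398, -17) + 450085/(-224919) = -362480/((-219/2/(-17))) + 450085/(-224919) = -362480/((-219/2*(-1/17))) + 450085*(-1/224919) = -362480/219/34 - 450085/224919 = -362480*34/219 - 450085/224919 = -12324320/219 - 450085/224919 = -924024099565/16419087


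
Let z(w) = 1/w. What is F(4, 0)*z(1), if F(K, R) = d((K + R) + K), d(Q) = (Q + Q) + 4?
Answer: 20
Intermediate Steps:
d(Q) = 4 + 2*Q (d(Q) = 2*Q + 4 = 4 + 2*Q)
F(K, R) = 4 + 2*R + 4*K (F(K, R) = 4 + 2*((K + R) + K) = 4 + 2*(R + 2*K) = 4 + (2*R + 4*K) = 4 + 2*R + 4*K)
F(4, 0)*z(1) = (4 + 2*0 + 4*4)/1 = (4 + 0 + 16)*1 = 20*1 = 20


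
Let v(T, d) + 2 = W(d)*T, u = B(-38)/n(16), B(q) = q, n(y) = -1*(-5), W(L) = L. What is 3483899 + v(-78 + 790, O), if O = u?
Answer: 17392429/5 ≈ 3.4785e+6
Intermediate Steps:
n(y) = 5
u = -38/5 ≈ -7.6000
O = -38/5 ≈ -7.6000
v(T, d) = -2 + T*d (v(T, d) = -2 + d*T = -2 + T*d)
3483899 + v(-78 + 790, O) = 3483899 + (-2 + (-78 + 790)*(-38/5)) = 3483899 + (-2 + 712*(-38/5)) = 3483899 + (-2 - 27056/5) = 3483899 - 27066/5 = 17392429/5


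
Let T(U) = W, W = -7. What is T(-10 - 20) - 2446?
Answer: -2453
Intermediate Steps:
T(U) = -7
T(-10 - 20) - 2446 = -7 - 2446 = -2453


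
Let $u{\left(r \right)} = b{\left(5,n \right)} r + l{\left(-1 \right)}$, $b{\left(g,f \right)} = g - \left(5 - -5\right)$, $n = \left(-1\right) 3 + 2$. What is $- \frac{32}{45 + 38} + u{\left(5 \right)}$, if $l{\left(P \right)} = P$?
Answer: $- \frac{2190}{83} \approx -26.386$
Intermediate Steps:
$n = -1$ ($n = -3 + 2 = -1$)
$b{\left(g,f \right)} = -10 + g$ ($b{\left(g,f \right)} = g - \left(5 + 5\right) = g - 10 = -10 + g$)
$u{\left(r \right)} = -1 - 5 r$ ($u{\left(r \right)} = \left(-10 + 5\right) r - 1 = - 5 r - 1 = -1 - 5 r$)
$- \frac{32}{45 + 38} + u{\left(5 \right)} = - \frac{32}{45 + 38} - 26 = - \frac{32}{83} - 26 = - \frac{2190}{83}$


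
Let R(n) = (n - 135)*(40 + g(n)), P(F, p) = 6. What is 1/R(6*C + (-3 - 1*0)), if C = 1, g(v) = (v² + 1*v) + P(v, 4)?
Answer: -1/7656 ≈ -0.00013062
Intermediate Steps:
g(v) = 6 + v + v² (g(v) = (v² + 1*v) + 6 = (v² + v) + 6 = (v + v²) + 6 = 6 + v + v²)
R(n) = (-135 + n)*(46 + n + n²) (R(n) = (n - 135)*(40 + (6 + n + n²)) = (-135 + n)*(46 + n + n²))
1/R(6*C + (-3 - 1*0)) = 1/(-6210 + (6*1 + (-3 - 1*0))³ - 134*(6*1 + (-3 - 1*0))² - 89*(6*1 + (-3 - 1*0))) = 1/(-6210 + (6 + (-3 + 0))³ - 134*(6 + (-3 + 0))² - 89*(6 + (-3 + 0))) = 1/(-6210 + (6 - 3)³ - 134*(6 - 3)² - 89*(6 - 3)) = 1/(-6210 + 3³ - 134*3² - 89*3) = 1/(-6210 + 27 - 134*9 - 267) = 1/(-6210 + 27 - 1206 - 267) = 1/(-7656) = -1/7656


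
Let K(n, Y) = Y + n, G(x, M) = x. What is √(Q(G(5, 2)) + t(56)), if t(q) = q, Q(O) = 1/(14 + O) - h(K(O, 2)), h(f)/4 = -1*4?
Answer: 37*√19/19 ≈ 8.4884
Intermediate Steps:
h(f) = -16 (h(f) = 4*(-1*4) = 4*(-4) = -16)
Q(O) = 16 + 1/(14 + O) (Q(O) = 1/(14 + O) - 1*(-16) = 1/(14 + O) + 16 = 16 + 1/(14 + O))
√(Q(G(5, 2)) + t(56)) = √((225 + 16*5)/(14 + 5) + 56) = √((225 + 80)/19 + 56) = √((1/19)*305 + 56) = √(305/19 + 56) = √(1369/19) = 37*√19/19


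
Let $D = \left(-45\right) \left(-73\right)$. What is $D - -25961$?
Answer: $29246$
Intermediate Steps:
$D = 3285$
$D - -25961 = 3285 - -25961 = 3285 + 25961 = 29246$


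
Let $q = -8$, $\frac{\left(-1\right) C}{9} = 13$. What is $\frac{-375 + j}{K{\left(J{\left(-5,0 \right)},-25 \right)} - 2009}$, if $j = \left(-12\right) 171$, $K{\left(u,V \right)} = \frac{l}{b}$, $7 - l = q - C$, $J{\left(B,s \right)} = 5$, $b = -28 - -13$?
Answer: $\frac{4045}{3337} \approx 1.2122$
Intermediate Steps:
$b = -15$ ($b = -28 + 13 = -15$)
$C = -117$ ($C = \left(-9\right) 13 = -117$)
$l = -102$ ($l = 7 - \left(-8 - -117\right) = 7 - \left(-8 + 117\right) = 7 - 109 = -102$)
$K{\left(u,V \right)} = \frac{34}{5}$ ($K{\left(u,V \right)} = - \frac{102}{-15} = \left(-102\right) \left(- \frac{1}{15}\right) = \frac{34}{5}$)
$j = -2052$
$\frac{-375 + j}{K{\left(J{\left(-5,0 \right)},-25 \right)} - 2009} = \frac{-375 - 2052}{\frac{34}{5} - 2009} = - \frac{2427}{- \frac{10011}{5}} = \left(-2427\right) \left(- \frac{5}{10011}\right) = \frac{4045}{3337}$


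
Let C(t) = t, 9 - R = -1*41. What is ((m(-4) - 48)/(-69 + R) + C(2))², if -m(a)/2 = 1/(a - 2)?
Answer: 66049/3249 ≈ 20.329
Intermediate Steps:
m(a) = -2/(-2 + a) (m(a) = -2/(a - 2) = -2/(-2 + a))
R = 50 (R = 9 - (-1)*41 = 9 - 1*(-41) = 9 + 41 = 50)
((m(-4) - 48)/(-69 + R) + C(2))² = ((-2/(-2 - 4) - 48)/(-69 + 50) + 2)² = ((-2/(-6) - 48)/(-19) + 2)² = ((-2*(-⅙) - 48)*(-1/19) + 2)² = ((⅓ - 48)*(-1/19) + 2)² = (-143/3*(-1/19) + 2)² = (143/57 + 2)² = (257/57)² = 66049/3249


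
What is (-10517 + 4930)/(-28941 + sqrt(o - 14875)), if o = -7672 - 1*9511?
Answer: 53897789/279204513 + 5587*I*sqrt(3562)/279204513 ≈ 0.19304 + 0.0011943*I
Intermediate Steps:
o = -17183 (o = -7672 - 9511 = -17183)
(-10517 + 4930)/(-28941 + sqrt(o - 14875)) = (-10517 + 4930)/(-28941 + sqrt(-17183 - 14875)) = -5587/(-28941 + sqrt(-32058)) = -5587/(-28941 + 3*I*sqrt(3562))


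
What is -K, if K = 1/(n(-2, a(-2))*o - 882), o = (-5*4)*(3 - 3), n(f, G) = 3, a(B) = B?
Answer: 1/882 ≈ 0.0011338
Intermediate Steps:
o = 0 (o = -20*0 = 0)
K = -1/882 (K = 1/(3*0 - 882) = 1/(0 - 882) = 1/(-882) = -1/882 ≈ -0.0011338)
-K = -1*(-1/882) = 1/882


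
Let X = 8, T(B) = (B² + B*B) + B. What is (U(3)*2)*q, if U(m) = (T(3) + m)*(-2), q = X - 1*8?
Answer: 0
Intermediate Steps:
T(B) = B + 2*B² (T(B) = (B² + B²) + B = 2*B² + B = B + 2*B²)
q = 0 (q = 8 - 1*8 = 8 - 8 = 0)
U(m) = -42 - 2*m (U(m) = (3*(1 + 2*3) + m)*(-2) = (3*(1 + 6) + m)*(-2) = (3*7 + m)*(-2) = (21 + m)*(-2) = -42 - 2*m)
(U(3)*2)*q = ((-42 - 2*3)*2)*0 = ((-42 - 6)*2)*0 = -48*2*0 = -96*0 = 0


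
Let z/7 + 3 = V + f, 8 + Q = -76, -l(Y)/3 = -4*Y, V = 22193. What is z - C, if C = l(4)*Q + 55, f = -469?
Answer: 156024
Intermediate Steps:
l(Y) = 12*Y (l(Y) = -(-12)*Y = 12*Y)
Q = -84 (Q = -8 - 76 = -84)
C = -3977 (C = (12*4)*(-84) + 55 = 48*(-84) + 55 = -4032 + 55 = -3977)
z = 152047 (z = -21 + 7*(22193 - 469) = -21 + 7*21724 = -21 + 152068 = 152047)
z - C = 152047 - 1*(-3977) = 152047 + 3977 = 156024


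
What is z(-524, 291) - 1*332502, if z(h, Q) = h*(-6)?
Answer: -329358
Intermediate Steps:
z(h, Q) = -6*h
z(-524, 291) - 1*332502 = -6*(-524) - 1*332502 = 3144 - 332502 = -329358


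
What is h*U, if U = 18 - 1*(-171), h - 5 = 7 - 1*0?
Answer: 2268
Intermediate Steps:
h = 12 (h = 5 + (7 - 1*0) = 5 + (7 + 0) = 5 + 7 = 12)
U = 189 (U = 18 + 171 = 189)
h*U = 12*189 = 2268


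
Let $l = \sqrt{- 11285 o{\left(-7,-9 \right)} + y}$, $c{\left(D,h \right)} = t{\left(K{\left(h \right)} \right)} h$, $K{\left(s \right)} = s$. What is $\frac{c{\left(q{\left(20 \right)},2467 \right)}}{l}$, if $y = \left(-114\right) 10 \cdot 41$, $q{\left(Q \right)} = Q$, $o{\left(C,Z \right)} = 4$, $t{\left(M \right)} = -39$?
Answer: $\frac{96213 i \sqrt{22970}}{45940} \approx 317.41 i$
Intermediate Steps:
$y = -46740$ ($y = \left(-1140\right) 41 = -46740$)
$c{\left(D,h \right)} = - 39 h$
$l = 2 i \sqrt{22970}$ ($l = \sqrt{\left(-11285\right) 4 - 46740} = \sqrt{-45140 - 46740} = \sqrt{-91880} = 2 i \sqrt{22970} \approx 303.12 i$)
$\frac{c{\left(q{\left(20 \right)},2467 \right)}}{l} = \frac{\left(-39\right) 2467}{2 i \sqrt{22970}} = - 96213 \left(- \frac{i \sqrt{22970}}{45940}\right) = \frac{96213 i \sqrt{22970}}{45940}$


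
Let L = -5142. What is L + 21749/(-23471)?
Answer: -17244233/3353 ≈ -5142.9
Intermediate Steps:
L + 21749/(-23471) = -5142 + 21749/(-23471) = -5142 + 21749*(-1/23471) = -5142 - 3107/3353 = -17244233/3353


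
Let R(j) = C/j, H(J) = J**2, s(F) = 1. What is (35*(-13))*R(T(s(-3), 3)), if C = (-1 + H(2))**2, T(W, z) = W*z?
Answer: -1365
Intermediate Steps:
C = 9 (C = (-1 + 2**2)**2 = (-1 + 4)**2 = 3**2 = 9)
R(j) = 9/j
(35*(-13))*R(T(s(-3), 3)) = (35*(-13))*(9/((1*3))) = -4095/3 = -455*3 = -1365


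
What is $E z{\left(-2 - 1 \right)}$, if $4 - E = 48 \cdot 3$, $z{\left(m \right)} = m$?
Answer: $420$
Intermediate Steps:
$E = -140$ ($E = 4 - 48 \cdot 3 = 4 - 144 = -140$)
$E z{\left(-2 - 1 \right)} = - 140 \left(-2 - 1\right) = \left(-140\right) \left(-3\right) = 420$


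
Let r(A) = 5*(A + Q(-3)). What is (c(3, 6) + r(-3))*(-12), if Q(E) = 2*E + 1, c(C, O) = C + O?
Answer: 372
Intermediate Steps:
Q(E) = 1 + 2*E
r(A) = -25 + 5*A (r(A) = 5*(A + (1 + 2*(-3))) = 5*(A + (1 - 6)) = 5*(A - 5) = 5*(-5 + A) = -25 + 5*A)
(c(3, 6) + r(-3))*(-12) = ((3 + 6) + (-25 + 5*(-3)))*(-12) = (9 + (-25 - 15))*(-12) = (9 - 40)*(-12) = -31*(-12) = 372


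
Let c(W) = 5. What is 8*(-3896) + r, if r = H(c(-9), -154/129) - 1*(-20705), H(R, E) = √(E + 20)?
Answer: -10463 + √312954/129 ≈ -10459.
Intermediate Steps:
H(R, E) = √(20 + E)
r = 20705 + √312954/129 (r = √(20 - 154/129) - 1*(-20705) = √(20 - 154*1/129) + 20705 = √(20 - 154/129) + 20705 = √(2426/129) + 20705 = √312954/129 + 20705 = 20705 + √312954/129 ≈ 20709.)
8*(-3896) + r = 8*(-3896) + (20705 + √312954/129) = -31168 + (20705 + √312954/129) = -10463 + √312954/129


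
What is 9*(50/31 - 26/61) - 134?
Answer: -233198/1891 ≈ -123.32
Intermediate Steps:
9*(50/31 - 26/61) - 134 = 9*(2244/1891) - 134 = 20196/1891 - 134 = -233198/1891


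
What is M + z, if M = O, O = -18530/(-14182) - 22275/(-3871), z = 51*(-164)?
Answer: -32770257452/3921323 ≈ -8356.9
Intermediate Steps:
z = -8364
O = 27688120/3921323 (O = -18530*(-1/14182) - 22275*(-1/3871) = 9265/7091 + 22275/3871 = 27688120/3921323 ≈ 7.0609)
M = 27688120/3921323 ≈ 7.0609
M + z = 27688120/3921323 - 8364 = -32770257452/3921323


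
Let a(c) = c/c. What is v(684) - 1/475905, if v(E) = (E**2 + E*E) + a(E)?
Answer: 445310495264/475905 ≈ 9.3571e+5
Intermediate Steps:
a(c) = 1
v(E) = 1 + 2*E**2 (v(E) = (E**2 + E*E) + 1 = (E**2 + E**2) + 1 = 2*E**2 + 1 = 1 + 2*E**2)
v(684) - 1/475905 = (1 + 2*684**2) - 1/475905 = (1 + 2*467856) - 1*1/475905 = (1 + 935712) - 1/475905 = 935713 - 1/475905 = 445310495264/475905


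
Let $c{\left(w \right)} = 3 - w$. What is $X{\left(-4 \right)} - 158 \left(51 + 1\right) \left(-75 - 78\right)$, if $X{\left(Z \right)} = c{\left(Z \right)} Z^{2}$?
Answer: $1257160$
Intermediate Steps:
$X{\left(Z \right)} = Z^{2} \left(3 - Z\right)$ ($X{\left(Z \right)} = \left(3 - Z\right) Z^{2} = Z^{2} \left(3 - Z\right)$)
$X{\left(-4 \right)} - 158 \left(51 + 1\right) \left(-75 - 78\right) = \left(-4\right)^{2} \left(3 - -4\right) - 158 \left(51 + 1\right) \left(-75 - 78\right) = 16 \left(3 + 4\right) - 158 \cdot 52 \left(-153\right) = 16 \cdot 7 - -1257048 = 112 + 1257048 = 1257160$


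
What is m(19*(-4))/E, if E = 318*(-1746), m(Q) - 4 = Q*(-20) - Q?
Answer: -400/138807 ≈ -0.0028817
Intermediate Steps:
m(Q) = 4 - 21*Q (m(Q) = 4 + (Q*(-20) - Q) = 4 + (-20*Q - Q) = 4 - 21*Q)
E = -555228
m(19*(-4))/E = (4 - 399*(-4))/(-555228) = (4 - 21*(-76))*(-1/555228) = (4 + 1596)*(-1/555228) = 1600*(-1/555228) = -400/138807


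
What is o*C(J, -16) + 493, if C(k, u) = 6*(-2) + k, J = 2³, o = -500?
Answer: 2493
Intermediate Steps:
J = 8
C(k, u) = -12 + k
o*C(J, -16) + 493 = -500*(-12 + 8) + 493 = -500*(-4) + 493 = 2000 + 493 = 2493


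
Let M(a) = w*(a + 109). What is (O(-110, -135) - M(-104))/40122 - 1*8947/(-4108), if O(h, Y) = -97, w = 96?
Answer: 178300609/82410588 ≈ 2.1636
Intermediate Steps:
M(a) = 10464 + 96*a (M(a) = 96*(a + 109) = 96*(109 + a) = 10464 + 96*a)
(O(-110, -135) - M(-104))/40122 - 1*8947/(-4108) = (-97 - (10464 + 96*(-104)))/40122 - 1*8947/(-4108) = (-97 - (10464 - 9984))*(1/40122) - 8947*(-1/4108) = (-97 - 1*480)*(1/40122) + 8947/4108 = (-97 - 480)*(1/40122) + 8947/4108 = -577*1/40122 + 8947/4108 = -577/40122 + 8947/4108 = 178300609/82410588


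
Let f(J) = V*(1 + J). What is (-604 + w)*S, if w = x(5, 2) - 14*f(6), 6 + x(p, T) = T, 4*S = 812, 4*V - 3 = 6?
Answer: -336371/2 ≈ -1.6819e+5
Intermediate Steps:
V = 9/4 (V = ¾ + (¼)*6 = ¾ + 3/2 = 9/4 ≈ 2.2500)
S = 203 (S = (¼)*812 = 203)
x(p, T) = -6 + T
f(J) = 9/4 + 9*J/4 (f(J) = 9*(1 + J)/4 = 9/4 + 9*J/4)
w = -449/2 (w = (-6 + 2) - 14*(9/4 + (9/4)*6) = -4 - 14*(9/4 + 27/2) = -4 - 14*63/4 = -4 - 441/2 = -449/2 ≈ -224.50)
(-604 + w)*S = (-604 - 449/2)*203 = -1657/2*203 = -336371/2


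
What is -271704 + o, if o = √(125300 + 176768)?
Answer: -271704 + 2*√75517 ≈ -2.7115e+5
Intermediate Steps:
o = 2*√75517 (o = √302068 = 2*√75517 ≈ 549.61)
-271704 + o = -271704 + 2*√75517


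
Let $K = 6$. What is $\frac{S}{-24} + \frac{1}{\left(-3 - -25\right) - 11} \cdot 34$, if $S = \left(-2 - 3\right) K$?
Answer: $\frac{191}{44} \approx 4.3409$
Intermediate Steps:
$S = -30$ ($S = \left(-2 - 3\right) 6 = \left(-5\right) 6 = -30$)
$\frac{S}{-24} + \frac{1}{\left(-3 - -25\right) - 11} \cdot 34 = - \frac{30}{-24} + \frac{1}{\left(-3 - -25\right) - 11} \cdot 34 = \left(-30\right) \left(- \frac{1}{24}\right) + \frac{1}{\left(-3 + 25\right) - 11} \cdot 34 = \frac{5}{4} + \frac{1}{22 - 11} \cdot 34 = \frac{5}{4} + \frac{1}{11} \cdot 34 = \frac{5}{4} + \frac{34}{11} = \frac{191}{44}$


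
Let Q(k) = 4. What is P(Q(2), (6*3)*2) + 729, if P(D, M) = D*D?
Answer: 745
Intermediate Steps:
P(D, M) = D²
P(Q(2), (6*3)*2) + 729 = 4² + 729 = 16 + 729 = 745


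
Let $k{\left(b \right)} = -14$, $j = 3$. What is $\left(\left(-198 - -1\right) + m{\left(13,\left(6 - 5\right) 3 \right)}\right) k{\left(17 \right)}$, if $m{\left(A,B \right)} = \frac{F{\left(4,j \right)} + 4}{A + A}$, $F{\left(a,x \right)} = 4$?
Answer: $\frac{35798}{13} \approx 2753.7$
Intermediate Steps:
$m{\left(A,B \right)} = \frac{4}{A}$ ($m{\left(A,B \right)} = \frac{4 + 4}{A + A} = \frac{8}{2 A} = 8 \frac{1}{2 A} = \frac{4}{A}$)
$\left(\left(-198 - -1\right) + m{\left(13,\left(6 - 5\right) 3 \right)}\right) k{\left(17 \right)} = \left(\left(-198 - -1\right) + \frac{4}{13}\right) \left(-14\right) = \left(\left(-198 + 1\right) + 4 \cdot \frac{1}{13}\right) \left(-14\right) = \left(-197 + \frac{4}{13}\right) \left(-14\right) = \left(- \frac{2557}{13}\right) \left(-14\right) = \frac{35798}{13}$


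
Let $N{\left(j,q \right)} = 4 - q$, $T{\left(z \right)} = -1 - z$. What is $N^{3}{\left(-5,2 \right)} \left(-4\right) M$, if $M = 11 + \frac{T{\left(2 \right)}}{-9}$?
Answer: $- \frac{1088}{3} \approx -362.67$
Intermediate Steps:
$M = \frac{34}{3}$ ($M = 11 + \frac{-1 - 2}{-9} = 11 + \left(-1 - 2\right) \left(- \frac{1}{9}\right) = 11 - - \frac{1}{3} = 11 + \frac{1}{3} = \frac{34}{3} \approx 11.333$)
$N^{3}{\left(-5,2 \right)} \left(-4\right) M = \left(4 - 2\right)^{3} \left(-4\right) \frac{34}{3} = 2^{3} \left(-4\right) \frac{34}{3} = 8 \left(-4\right) \frac{34}{3} = \left(-32\right) \frac{34}{3} = - \frac{1088}{3}$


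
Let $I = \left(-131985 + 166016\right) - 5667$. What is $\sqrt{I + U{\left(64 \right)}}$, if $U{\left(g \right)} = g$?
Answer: $2 \sqrt{7107} \approx 168.61$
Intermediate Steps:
$I = 28364$ ($I = 34031 - 5667 = 28364$)
$\sqrt{I + U{\left(64 \right)}} = \sqrt{28364 + 64} = \sqrt{28428} = 2 \sqrt{7107}$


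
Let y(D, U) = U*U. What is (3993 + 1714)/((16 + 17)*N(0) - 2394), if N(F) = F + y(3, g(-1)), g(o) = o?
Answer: -5707/2361 ≈ -2.4172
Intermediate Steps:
y(D, U) = U²
N(F) = 1 + F (N(F) = F + (-1)² = F + 1 = 1 + F)
(3993 + 1714)/((16 + 17)*N(0) - 2394) = (3993 + 1714)/((16 + 17)*(1 + 0) - 2394) = 5707/(33*1 - 2394) = 5707/(33 - 2394) = 5707/(-2361) = 5707*(-1/2361) = -5707/2361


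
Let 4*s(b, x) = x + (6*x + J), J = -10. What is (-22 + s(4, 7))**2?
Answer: 2401/16 ≈ 150.06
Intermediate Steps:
s(b, x) = -5/2 + 7*x/4 (s(b, x) = (x + (6*x - 10))/4 = (x + (-10 + 6*x))/4 = (-10 + 7*x)/4 = -5/2 + 7*x/4)
(-22 + s(4, 7))**2 = (-22 + (-5/2 + (7/4)*7))**2 = (-22 + (-5/2 + 49/4))**2 = (-22 + 39/4)**2 = (-49/4)**2 = 2401/16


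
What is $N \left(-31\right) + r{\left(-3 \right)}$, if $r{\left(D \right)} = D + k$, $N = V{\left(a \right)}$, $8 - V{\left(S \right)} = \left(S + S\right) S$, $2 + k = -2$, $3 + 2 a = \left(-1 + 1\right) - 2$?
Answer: $\frac{265}{2} \approx 132.5$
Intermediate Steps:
$a = - \frac{5}{2}$ ($a = - \frac{3}{2} + \frac{\left(-1 + 1\right) - 2}{2} = - \frac{3}{2} + \frac{0 - 2}{2} = - \frac{3}{2} + \frac{1}{2} \left(-2\right) = - \frac{3}{2} - 1 = - \frac{5}{2} \approx -2.5$)
$k = -4$ ($k = -2 - 2 = -4$)
$V{\left(S \right)} = 8 - 2 S^{2}$ ($V{\left(S \right)} = 8 - \left(S + S\right) S = 8 - 2 S S = 8 - 2 S^{2}$)
$N = - \frac{9}{2}$ ($N = 8 - 2 \left(- \frac{5}{2}\right)^{2} = 8 - \frac{25}{2} = - \frac{9}{2} \approx -4.5$)
$r{\left(D \right)} = -4 + D$ ($r{\left(D \right)} = D - 4 = -4 + D$)
$N \left(-31\right) + r{\left(-3 \right)} = \left(- \frac{9}{2}\right) \left(-31\right) - 7 = \frac{279}{2} - 7 = \frac{265}{2}$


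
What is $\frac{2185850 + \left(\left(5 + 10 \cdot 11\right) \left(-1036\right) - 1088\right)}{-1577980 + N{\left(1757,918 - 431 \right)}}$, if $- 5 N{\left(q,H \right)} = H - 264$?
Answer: $- \frac{10328110}{7890123} \approx -1.309$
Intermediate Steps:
$N{\left(q,H \right)} = \frac{264}{5} - \frac{H}{5}$ ($N{\left(q,H \right)} = - \frac{H - 264}{5} = - \frac{-264 + H}{5} = \frac{264}{5} - \frac{H}{5}$)
$\frac{2185850 + \left(\left(5 + 10 \cdot 11\right) \left(-1036\right) - 1088\right)}{-1577980 + N{\left(1757,918 - 431 \right)}} = \frac{2185850 + \left(\left(5 + 10 \cdot 11\right) \left(-1036\right) - 1088\right)}{-1577980 + \left(\frac{264}{5} - \frac{918 - 431}{5}\right)} = \frac{2185850 + \left(\left(5 + 110\right) \left(-1036\right) - 1088\right)}{-1577980 + \left(\frac{264}{5} - \frac{487}{5}\right)} = \frac{2185850 + \left(115 \left(-1036\right) - 1088\right)}{-1577980 + \left(\frac{264}{5} - \frac{487}{5}\right)} = \frac{2185850 - 120228}{-1577980 - \frac{223}{5}} = \frac{2185850 - 120228}{- \frac{7890123}{5}} = 2065622 \left(- \frac{5}{7890123}\right) = - \frac{10328110}{7890123}$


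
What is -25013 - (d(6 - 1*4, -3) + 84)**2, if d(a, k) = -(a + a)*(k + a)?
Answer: -32757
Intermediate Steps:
d(a, k) = -2*a*(a + k)
-25013 - (d(6 - 1*4, -3) + 84)**2 = -25013 - (-2*(6 - 1*4)*((6 - 1*4) - 3) + 84)**2 = -25013 - (-2*(6 - 4)*((6 - 4) - 3) + 84)**2 = -25013 - (-2*2*(2 - 3) + 84)**2 = -25013 - (-2*2*(-1) + 84)**2 = -25013 - (4 + 84)**2 = -25013 - 1*88**2 = -25013 - 1*7744 = -25013 - 7744 = -32757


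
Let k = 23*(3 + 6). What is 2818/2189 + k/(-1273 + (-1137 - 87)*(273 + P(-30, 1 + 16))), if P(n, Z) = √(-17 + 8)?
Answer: 316938992458687/246313753703501 + 760104*I/112523414209 ≈ 1.2867 + 6.7551e-6*I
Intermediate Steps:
k = 207 (k = 23*9 = 207)
P(n, Z) = 3*I (P(n, Z) = √(-9) = 3*I)
2818/2189 + k/(-1273 + (-1137 - 87)*(273 + P(-30, 1 + 16))) = 2818/2189 + 207/(-1273 + (-1137 - 87)*(273 + 3*I)) = 2818*(1/2189) + 207/(-1273 - 1224*(273 + 3*I)) = 2818/2189 + 207/(-1273 + (-334152 - 3672*I)) = 2818/2189 + 207/(-335425 - 3672*I) = 2818/2189 + 207*((-335425 + 3672*I)/112523414209) = 2818/2189 + 207*(-335425 + 3672*I)/112523414209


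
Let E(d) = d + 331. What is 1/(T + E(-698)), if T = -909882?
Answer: -1/910249 ≈ -1.0986e-6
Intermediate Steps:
E(d) = 331 + d
1/(T + E(-698)) = 1/(-909882 + (331 - 698)) = 1/(-909882 - 367) = 1/(-910249) = -1/910249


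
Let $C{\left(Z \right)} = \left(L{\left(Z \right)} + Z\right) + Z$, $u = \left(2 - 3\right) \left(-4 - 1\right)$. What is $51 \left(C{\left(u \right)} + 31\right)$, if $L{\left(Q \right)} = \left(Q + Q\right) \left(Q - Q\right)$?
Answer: $2091$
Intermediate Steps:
$L{\left(Q \right)} = 0$ ($L{\left(Q \right)} = 2 Q 0 = 0$)
$u = 5$ ($u = \left(-1\right) \left(-5\right) = 5$)
$C{\left(Z \right)} = 2 Z$ ($C{\left(Z \right)} = \left(0 + Z\right) + Z = Z + Z = 2 Z$)
$51 \left(C{\left(u \right)} + 31\right) = 51 \left(2 \cdot 5 + 31\right) = 51 \left(10 + 31\right) = 51 \cdot 41 = 2091$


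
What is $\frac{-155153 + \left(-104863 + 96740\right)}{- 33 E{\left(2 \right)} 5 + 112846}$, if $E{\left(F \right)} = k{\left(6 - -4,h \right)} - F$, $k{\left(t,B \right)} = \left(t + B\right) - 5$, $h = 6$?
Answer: $- \frac{163276}{111361} \approx -1.4662$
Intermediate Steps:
$k{\left(t,B \right)} = -5 + B + t$ ($k{\left(t,B \right)} = \left(B + t\right) - 5 = -5 + B + t$)
$E{\left(F \right)} = 11 - F$ ($E{\left(F \right)} = \left(-5 + 6 + \left(6 - -4\right)\right) - F = \left(-5 + 6 + \left(6 + 4\right)\right) - F = \left(-5 + 6 + 10\right) - F = 11 - F$)
$\frac{-155153 + \left(-104863 + 96740\right)}{- 33 E{\left(2 \right)} 5 + 112846} = \frac{-155153 + \left(-104863 + 96740\right)}{- 33 \left(11 - 2\right) 5 + 112846} = \frac{-155153 - 8123}{- 33 \left(11 - 2\right) 5 + 112846} = - \frac{163276}{\left(-33\right) 9 \cdot 5 + 112846} = - \frac{163276}{\left(-297\right) 5 + 112846} = - \frac{163276}{-1485 + 112846} = - \frac{163276}{111361}$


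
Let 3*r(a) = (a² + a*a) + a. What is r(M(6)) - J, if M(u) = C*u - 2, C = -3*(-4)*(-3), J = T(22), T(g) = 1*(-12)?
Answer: 31622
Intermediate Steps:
T(g) = -12
J = -12
C = -36 (C = 12*(-3) = -36)
M(u) = -2 - 36*u (M(u) = -36*u - 2 = -2 - 36*u)
r(a) = a/3 + 2*a²/3 (r(a) = ((a² + a*a) + a)/3 = ((a² + a²) + a)/3 = (2*a² + a)/3 = (a + 2*a²)/3 = a/3 + 2*a²/3)
r(M(6)) - J = (-2 - 36*6)*(1 + 2*(-2 - 36*6))/3 - 1*(-12) = (-2 - 216)*(1 + 2*(-2 - 216))/3 + 12 = (⅓)*(-218)*(1 + 2*(-218)) + 12 = (⅓)*(-218)*(1 - 436) + 12 = (⅓)*(-218)*(-435) + 12 = 31610 + 12 = 31622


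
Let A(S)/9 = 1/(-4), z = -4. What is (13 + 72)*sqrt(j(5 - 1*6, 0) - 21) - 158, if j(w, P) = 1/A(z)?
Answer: -158 + 85*I*sqrt(193)/3 ≈ -158.0 + 393.62*I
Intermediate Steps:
A(S) = -9/4 (A(S) = 9*(1/(-4)) = 9*(1*(-1/4)) = 9*(-1/4) = -9/4)
j(w, P) = -4/9 (j(w, P) = 1/(-9/4) = -4/9)
(13 + 72)*sqrt(j(5 - 1*6, 0) - 21) - 158 = (13 + 72)*sqrt(-4/9 - 21) - 158 = 85*sqrt(-193/9) - 158 = 85*(I*sqrt(193)/3) - 158 = 85*I*sqrt(193)/3 - 158 = -158 + 85*I*sqrt(193)/3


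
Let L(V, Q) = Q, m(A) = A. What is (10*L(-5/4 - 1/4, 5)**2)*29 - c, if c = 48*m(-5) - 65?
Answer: 7555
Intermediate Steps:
c = -305 (c = 48*(-5) - 65 = -240 - 65 = -305)
(10*L(-5/4 - 1/4, 5)**2)*29 - c = (10*5**2)*29 - 1*(-305) = (10*25)*29 + 305 = 250*29 + 305 = 7250 + 305 = 7555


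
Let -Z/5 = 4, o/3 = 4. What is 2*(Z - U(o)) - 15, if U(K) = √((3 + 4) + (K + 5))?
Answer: -55 - 4*√6 ≈ -64.798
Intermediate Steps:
o = 12 (o = 3*4 = 12)
Z = -20 (Z = -5*4 = -20)
U(K) = √(12 + K) (U(K) = √(7 + (5 + K)) = √(12 + K))
2*(Z - U(o)) - 15 = 2*(-20 - √(12 + 12)) - 15 = 2*(-20 - √24) - 15 = 2*(-20 - 2*√6) - 15 = (-40 - 4*√6) - 15 = -55 - 4*√6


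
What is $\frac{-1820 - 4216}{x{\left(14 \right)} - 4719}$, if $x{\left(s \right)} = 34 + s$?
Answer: $\frac{2012}{1557} \approx 1.2922$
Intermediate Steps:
$\frac{-1820 - 4216}{x{\left(14 \right)} - 4719} = \frac{-1820 - 4216}{\left(34 + 14\right) - 4719} = - \frac{6036}{48 - 4719} = - \frac{6036}{-4671} = \left(-6036\right) \left(- \frac{1}{4671}\right) = \frac{2012}{1557}$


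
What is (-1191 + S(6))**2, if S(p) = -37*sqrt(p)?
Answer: 1426695 + 88134*sqrt(6) ≈ 1.6426e+6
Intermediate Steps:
(-1191 + S(6))**2 = (-1191 - 37*sqrt(6))**2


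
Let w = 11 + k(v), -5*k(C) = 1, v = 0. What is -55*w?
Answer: -594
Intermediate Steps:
k(C) = -⅕ (k(C) = -⅕*1 = -⅕)
w = 54/5 (w = 11 - ⅕ = 54/5 ≈ 10.800)
-55*w = -55*54/5 = -594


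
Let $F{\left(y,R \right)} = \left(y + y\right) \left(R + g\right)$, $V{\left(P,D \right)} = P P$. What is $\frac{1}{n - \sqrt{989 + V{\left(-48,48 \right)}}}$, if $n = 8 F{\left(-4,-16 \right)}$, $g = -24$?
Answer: $\frac{2560}{6550307} + \frac{\sqrt{3293}}{6550307} \approx 0.00039958$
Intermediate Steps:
$V{\left(P,D \right)} = P^{2}$
$F{\left(y,R \right)} = 2 y \left(-24 + R\right)$ ($F{\left(y,R \right)} = \left(y + y\right) \left(R - 24\right) = 2 y \left(-24 + R\right)$)
$n = 2560$ ($n = 8 \cdot 2 \left(-4\right) \left(-24 - 16\right) = 8 \cdot 2 \left(-4\right) \left(-40\right) = 8 \cdot 320 = 2560$)
$\frac{1}{n - \sqrt{989 + V{\left(-48,48 \right)}}} = \frac{1}{2560 - \sqrt{989 + \left(-48\right)^{2}}} = \frac{1}{2560 - \sqrt{989 + 2304}} = \frac{1}{2560 - \sqrt{3293}}$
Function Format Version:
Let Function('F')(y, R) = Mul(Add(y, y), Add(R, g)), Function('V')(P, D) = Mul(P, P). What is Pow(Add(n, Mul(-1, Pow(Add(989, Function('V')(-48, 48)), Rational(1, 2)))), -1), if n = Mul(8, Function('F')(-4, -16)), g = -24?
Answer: Add(Rational(2560, 6550307), Mul(Rational(1, 6550307), Pow(3293, Rational(1, 2)))) ≈ 0.00039958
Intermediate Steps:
Function('V')(P, D) = Pow(P, 2)
Function('F')(y, R) = Mul(2, y, Add(-24, R)) (Function('F')(y, R) = Mul(Add(y, y), Add(R, -24)) = Mul(Mul(2, y), Add(-24, R)) = Mul(2, y, Add(-24, R)))
n = 2560 (n = Mul(8, Mul(2, -4, Add(-24, -16))) = Mul(8, Mul(2, -4, -40)) = Mul(8, 320) = 2560)
Pow(Add(n, Mul(-1, Pow(Add(989, Function('V')(-48, 48)), Rational(1, 2)))), -1) = Pow(Add(2560, Mul(-1, Pow(Add(989, Pow(-48, 2)), Rational(1, 2)))), -1) = Pow(Add(2560, Mul(-1, Pow(Add(989, 2304), Rational(1, 2)))), -1) = Pow(Add(2560, Mul(-1, Pow(3293, Rational(1, 2)))), -1)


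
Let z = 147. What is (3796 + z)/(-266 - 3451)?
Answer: -3943/3717 ≈ -1.0608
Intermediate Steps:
(3796 + z)/(-266 - 3451) = (3796 + 147)/(-266 - 3451) = 3943/(-3717) = 3943*(-1/3717) = -3943/3717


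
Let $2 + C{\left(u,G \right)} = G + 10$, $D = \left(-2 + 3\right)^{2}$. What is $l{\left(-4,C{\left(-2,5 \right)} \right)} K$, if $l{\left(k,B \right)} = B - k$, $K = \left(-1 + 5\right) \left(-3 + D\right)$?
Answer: $-136$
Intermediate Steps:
$D = 1$ ($D = 1^{2} = 1$)
$C{\left(u,G \right)} = 8 + G$ ($C{\left(u,G \right)} = -2 + \left(G + 10\right) = -2 + \left(10 + G\right) = 8 + G$)
$K = -8$ ($K = \left(-1 + 5\right) \left(-3 + 1\right) = 4 \left(-2\right) = -8$)
$l{\left(-4,C{\left(-2,5 \right)} \right)} K = \left(\left(8 + 5\right) - -4\right) \left(-8\right) = \left(13 + 4\right) \left(-8\right) = 17 \left(-8\right) = -136$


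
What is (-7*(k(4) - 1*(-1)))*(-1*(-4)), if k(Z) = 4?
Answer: -140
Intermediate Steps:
(-7*(k(4) - 1*(-1)))*(-1*(-4)) = (-7*(4 - 1*(-1)))*(-1*(-4)) = -7*(4 + 1)*4 = -7*5*4 = -35*4 = -140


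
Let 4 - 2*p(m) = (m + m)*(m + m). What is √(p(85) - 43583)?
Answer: I*√58031 ≈ 240.9*I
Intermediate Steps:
p(m) = 2 - 2*m² (p(m) = 2 - (m + m)*(m + m)/2 = 2 - 2*m*2*m/2 = 2 - 2*m²)
√(p(85) - 43583) = √((2 - 2*85²) - 43583) = √((2 - 2*7225) - 43583) = √((2 - 14450) - 43583) = √(-14448 - 43583) = √(-58031) = I*√58031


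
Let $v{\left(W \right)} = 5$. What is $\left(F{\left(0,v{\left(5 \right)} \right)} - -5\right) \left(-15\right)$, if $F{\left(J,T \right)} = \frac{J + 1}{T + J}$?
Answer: $-78$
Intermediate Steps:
$F{\left(J,T \right)} = \frac{1 + J}{J + T}$
$\left(F{\left(0,v{\left(5 \right)} \right)} - -5\right) \left(-15\right) = \left(\frac{1 + 0}{0 + 5} - -5\right) \left(-15\right) = \left(\frac{1}{5} \cdot 1 + \left(-2 + 7\right)\right) \left(-15\right) = \left(\frac{1}{5} \cdot 1 + 5\right) \left(-15\right) = \left(\frac{1}{5} + 5\right) \left(-15\right) = \frac{26}{5} \left(-15\right) = -78$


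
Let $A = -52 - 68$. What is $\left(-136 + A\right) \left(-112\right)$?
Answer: $28672$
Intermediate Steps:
$A = -120$ ($A = -52 - 68 = -120$)
$\left(-136 + A\right) \left(-112\right) = \left(-136 - 120\right) \left(-112\right) = \left(-256\right) \left(-112\right) = 28672$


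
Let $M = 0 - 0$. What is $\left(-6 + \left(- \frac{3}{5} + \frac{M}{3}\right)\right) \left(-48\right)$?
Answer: $\frac{1584}{5} \approx 316.8$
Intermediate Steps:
$M = 0$ ($M = 0 + 0 = 0$)
$\left(-6 + \left(- \frac{3}{5} + \frac{M}{3}\right)\right) \left(-48\right) = \left(-6 + \left(- \frac{3}{5} + \frac{0}{3}\right)\right) \left(-48\right) = \left(-6 + \left(\left(-3\right) \frac{1}{5} + 0 \cdot \frac{1}{3}\right)\right) \left(-48\right) = \left(-6 + \left(- \frac{3}{5} + 0\right)\right) \left(-48\right) = \left(-6 - \frac{3}{5}\right) \left(-48\right) = \left(- \frac{33}{5}\right) \left(-48\right) = \frac{1584}{5}$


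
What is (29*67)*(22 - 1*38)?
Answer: -31088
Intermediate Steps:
(29*67)*(22 - 1*38) = 1943*(22 - 38) = 1943*(-16) = -31088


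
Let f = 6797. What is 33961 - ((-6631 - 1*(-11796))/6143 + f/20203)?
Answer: 4214652709403/124107029 ≈ 33960.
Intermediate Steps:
33961 - ((-6631 - 1*(-11796))/6143 + f/20203) = 33961 - ((-6631 - 1*(-11796))/6143 + 6797/20203) = 33961 - ((-6631 + 11796)*(1/6143) + 6797*(1/20203)) = 33961 - (5165*(1/6143) + 6797/20203) = 33961 - (5165/6143 + 6797/20203) = 33961 - 1*146102466/124107029 = 33961 - 146102466/124107029 = 4214652709403/124107029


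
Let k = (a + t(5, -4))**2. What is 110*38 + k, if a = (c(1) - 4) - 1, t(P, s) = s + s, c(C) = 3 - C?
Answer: 4301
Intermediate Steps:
t(P, s) = 2*s
a = -3 (a = ((3 - 1*1) - 4) - 1 = ((3 - 1) - 4) - 1 = (2 - 4) - 1 = -2 - 1 = -3)
k = 121 (k = (-3 + 2*(-4))**2 = (-3 - 8)**2 = (-11)**2 = 121)
110*38 + k = 110*38 + 121 = 4180 + 121 = 4301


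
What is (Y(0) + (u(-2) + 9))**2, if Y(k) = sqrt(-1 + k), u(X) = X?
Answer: (7 + I)**2 ≈ 48.0 + 14.0*I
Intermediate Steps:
(Y(0) + (u(-2) + 9))**2 = (sqrt(-1 + 0) + (-2 + 9))**2 = (sqrt(-1) + 7)**2 = (I + 7)**2 = (7 + I)**2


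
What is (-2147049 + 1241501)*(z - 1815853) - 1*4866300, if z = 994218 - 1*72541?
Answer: 809714422148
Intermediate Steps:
z = 921677 (z = 994218 - 72541 = 921677)
(-2147049 + 1241501)*(z - 1815853) - 1*4866300 = (-2147049 + 1241501)*(921677 - 1815853) - 1*4866300 = -905548*(-894176) - 4866300 = 809719288448 - 4866300 = 809714422148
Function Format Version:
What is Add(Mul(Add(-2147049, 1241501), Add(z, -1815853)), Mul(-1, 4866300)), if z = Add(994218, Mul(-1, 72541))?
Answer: 809714422148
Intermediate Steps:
z = 921677 (z = Add(994218, -72541) = 921677)
Add(Mul(Add(-2147049, 1241501), Add(z, -1815853)), Mul(-1, 4866300)) = Add(Mul(Add(-2147049, 1241501), Add(921677, -1815853)), Mul(-1, 4866300)) = Add(Mul(-905548, -894176), -4866300) = Add(809719288448, -4866300) = 809714422148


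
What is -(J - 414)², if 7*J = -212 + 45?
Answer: -9394225/49 ≈ -1.9172e+5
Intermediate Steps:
J = -167/7 (J = (-212 + 45)/7 = (⅐)*(-167) = -167/7 ≈ -23.857)
-(J - 414)² = -(-167/7 - 414)² = -(-3065/7)² = -1*9394225/49 = -9394225/49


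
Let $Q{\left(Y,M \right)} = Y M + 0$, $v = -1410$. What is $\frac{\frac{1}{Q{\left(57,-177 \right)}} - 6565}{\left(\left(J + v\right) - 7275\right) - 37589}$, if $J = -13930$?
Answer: $\frac{33117143}{303699078} \approx 0.10905$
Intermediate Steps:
$Q{\left(Y,M \right)} = M Y$ ($Q{\left(Y,M \right)} = M Y + 0 = M Y$)
$\frac{\frac{1}{Q{\left(57,-177 \right)}} - 6565}{\left(\left(J + v\right) - 7275\right) - 37589} = \frac{\frac{1}{\left(-177\right) 57} - 6565}{\left(\left(-13930 - 1410\right) - 7275\right) - 37589} = \frac{\frac{1}{-10089} - 6565}{\left(-15340 - 7275\right) - 37589} = \frac{- \frac{1}{10089} - 6565}{-22615 - 37589} = - \frac{66234286}{10089 \left(-60204\right)} = \left(- \frac{66234286}{10089}\right) \left(- \frac{1}{60204}\right) = \frac{33117143}{303699078}$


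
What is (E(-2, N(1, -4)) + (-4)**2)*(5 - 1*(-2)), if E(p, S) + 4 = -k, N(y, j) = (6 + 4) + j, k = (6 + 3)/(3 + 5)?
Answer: 609/8 ≈ 76.125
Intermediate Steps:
k = 9/8 ≈ 1.1250
N(y, j) = 10 + j
E(p, S) = -41/8 (E(p, S) = -4 - 1*9/8 = -4 - 9/8 = -41/8)
(E(-2, N(1, -4)) + (-4)**2)*(5 - 1*(-2)) = (-41/8 + (-4)**2)*(5 - 1*(-2)) = (-41/8 + 16)*(5 + 2) = (87/8)*7 = 609/8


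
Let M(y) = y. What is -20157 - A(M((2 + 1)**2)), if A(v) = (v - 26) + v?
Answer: -20149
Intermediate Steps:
A(v) = -26 + 2*v (A(v) = (-26 + v) + v = -26 + 2*v)
-20157 - A(M((2 + 1)**2)) = -20157 - (-26 + 2*(2 + 1)**2) = -20157 - (-26 + 2*3**2) = -20157 - (-26 + 2*9) = -20157 - (-26 + 18) = -20157 - 1*(-8) = -20157 + 8 = -20149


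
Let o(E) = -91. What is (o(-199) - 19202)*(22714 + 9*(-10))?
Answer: -436484832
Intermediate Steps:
(o(-199) - 19202)*(22714 + 9*(-10)) = (-91 - 19202)*(22714 + 9*(-10)) = -19293*(22714 - 90) = -19293*22624 = -436484832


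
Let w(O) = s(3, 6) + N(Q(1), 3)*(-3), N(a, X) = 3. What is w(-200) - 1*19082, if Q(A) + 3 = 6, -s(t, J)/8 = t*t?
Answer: -19163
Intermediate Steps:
s(t, J) = -8*t² (s(t, J) = -8*t*t = -8*t²)
Q(A) = 3 (Q(A) = -3 + 6 = 3)
w(O) = -81 (w(O) = -8*3² + 3*(-3) = -8*9 - 9 = -72 - 9 = -81)
w(-200) - 1*19082 = -81 - 1*19082 = -81 - 19082 = -19163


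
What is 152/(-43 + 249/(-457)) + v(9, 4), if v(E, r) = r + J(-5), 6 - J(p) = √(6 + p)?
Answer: 27409/4975 ≈ 5.5093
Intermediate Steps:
J(p) = 6 - √(6 + p)
v(E, r) = 5 + r (v(E, r) = r + (6 - √(6 - 5)) = r + (6 - √1) = r + (6 - 1*1) = r + (6 - 1) = r + 5 = 5 + r)
152/(-43 + 249/(-457)) + v(9, 4) = 152/(-43 + 249/(-457)) + (5 + 4) = 152/(-43 + 249*(-1/457)) + 9 = 152/(-43 - 249/457) + 9 = 152/(-19900/457) + 9 = -457/19900*152 + 9 = -17366/4975 + 9 = 27409/4975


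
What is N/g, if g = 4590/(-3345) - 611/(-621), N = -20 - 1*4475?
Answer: 622481085/53773 ≈ 11576.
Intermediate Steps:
N = -4495 (N = -20 - 4475 = -4495)
g = -53773/138483 (g = 4590*(-1/3345) - 611*(-1/621) = -306/223 + 611/621 = -53773/138483 ≈ -0.38830)
N/g = -4495/(-53773/138483) = -4495*(-138483/53773) = 622481085/53773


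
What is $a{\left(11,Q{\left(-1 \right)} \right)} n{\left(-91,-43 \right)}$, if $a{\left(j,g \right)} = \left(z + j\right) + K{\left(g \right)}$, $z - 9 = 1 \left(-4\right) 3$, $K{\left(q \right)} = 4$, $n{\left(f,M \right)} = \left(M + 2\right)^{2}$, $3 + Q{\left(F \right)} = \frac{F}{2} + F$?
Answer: $20172$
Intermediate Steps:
$Q{\left(F \right)} = -3 + \frac{3 F}{2}$ ($Q{\left(F \right)} = -3 + \left(\frac{F}{2} + F\right) = -3 + \frac{3 F}{2}$)
$n{\left(f,M \right)} = \left(2 + M\right)^{2}$
$z = -3$ ($z = 9 + 1 \left(-4\right) 3 = 9 - 12 = -3$)
$a{\left(j,g \right)} = 1 + j$ ($a{\left(j,g \right)} = \left(-3 + j\right) + 4 = 1 + j$)
$a{\left(11,Q{\left(-1 \right)} \right)} n{\left(-91,-43 \right)} = \left(1 + 11\right) \left(2 - 43\right)^{2} = 12 \left(-41\right)^{2} = 12 \cdot 1681 = 20172$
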